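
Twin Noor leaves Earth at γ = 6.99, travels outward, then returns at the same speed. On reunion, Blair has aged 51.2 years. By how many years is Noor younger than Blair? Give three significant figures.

Δt − τ = 43.9 years

γ = 6.99
Noor's elapsed proper time: τ = 51.2/6.990 = 7.325 years.
Age gap = Δt − τ = 51.2 − 7.325 years.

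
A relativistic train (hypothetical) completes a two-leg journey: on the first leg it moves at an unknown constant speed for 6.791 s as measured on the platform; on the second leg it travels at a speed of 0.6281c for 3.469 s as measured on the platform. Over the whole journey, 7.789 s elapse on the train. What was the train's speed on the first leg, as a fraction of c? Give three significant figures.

Leg 1: speed unknown; τ_1 = 6.791/γ_1.
Leg 2: γ = 1/√(1 − 0.6281²) = 1/√0.6055 = 1.285; τ_2 = 3.469/1.285 = 2.699 s.
Total proper time: τ_1 + 2.699 = 7.789, so τ_1 = 7.789 − 2.699 = 5.090 s.
γ_1 = 6.791/5.090 = 1.334; β = √(1 − 1/γ²) = √0.4383.

β = 0.662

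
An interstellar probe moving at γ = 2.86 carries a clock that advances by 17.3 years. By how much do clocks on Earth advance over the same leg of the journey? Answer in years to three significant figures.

Δt = 49.5 years

γ = 2.86
The interval measured aboard the probe is the proper time (both events occur at the same place in that frame); the lab-frame interval is Δt = γτ = 2.860 × 17.3 years.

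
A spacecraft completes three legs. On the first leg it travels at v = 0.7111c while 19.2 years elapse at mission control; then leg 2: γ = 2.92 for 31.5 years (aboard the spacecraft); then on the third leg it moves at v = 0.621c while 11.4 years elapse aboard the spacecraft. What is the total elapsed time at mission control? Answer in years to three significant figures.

Leg 1: 19.2 years is already measured at mission control.
Leg 2: γ = 2.92; Δt_2 = 2.920 × 31.5 = 91.98 years.
Leg 3: γ = 1/√(1 − 0.621²) = 1/√0.6144 = 1.276; Δt_3 = 1.276 × 11.4 = 14.54 years.
Total: 19.20 + 91.98 + 14.54 years.

Δt = 126 years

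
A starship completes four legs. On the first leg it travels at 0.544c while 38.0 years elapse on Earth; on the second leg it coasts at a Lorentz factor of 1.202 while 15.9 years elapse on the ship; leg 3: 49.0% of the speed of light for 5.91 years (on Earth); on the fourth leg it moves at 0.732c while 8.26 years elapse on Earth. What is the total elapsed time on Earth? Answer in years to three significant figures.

Leg 1: 38.0 years is already measured on Earth.
Leg 2: γ = 1.202; Δt_2 = 1.202 × 15.9 = 19.11 years.
Leg 3: 5.91 years is already measured on Earth.
Leg 4: 8.26 years is already measured on Earth.
Total: 38.00 + 19.11 + 5.910 + 8.260 years.

Δt = 71.3 years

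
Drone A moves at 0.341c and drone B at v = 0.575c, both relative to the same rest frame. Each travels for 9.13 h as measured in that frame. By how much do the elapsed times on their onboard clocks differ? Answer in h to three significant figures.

|τ_A − τ_B| = 1.11 h

A: γ = 1/√(1 − 0.341²) = 1/√0.8837 = 1.064; τ_A = 9.13/1.064 = 8.583 h.
B: γ = 1/√(1 − 0.575²) = 1/√0.6694 = 1.222; τ_B = 9.13/1.222 = 7.470 h.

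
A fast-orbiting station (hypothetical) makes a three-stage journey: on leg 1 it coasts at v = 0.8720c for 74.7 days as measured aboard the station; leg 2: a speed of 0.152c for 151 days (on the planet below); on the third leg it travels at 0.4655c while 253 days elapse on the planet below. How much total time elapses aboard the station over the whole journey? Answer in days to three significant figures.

τ = 448 days

Leg 1: 74.7 days is already measured aboard the station.
Leg 2: γ = 1/√(1 − 0.152²) = 1/√0.9769 = 1.012; τ_2 = 151/1.012 = 149.2 days.
Leg 3: γ = 1/√(1 − 0.4655²) = 1/√0.7833 = 1.130; τ_3 = 253/1.130 = 223.9 days.
Total: 74.70 + 149.2 + 223.9 days.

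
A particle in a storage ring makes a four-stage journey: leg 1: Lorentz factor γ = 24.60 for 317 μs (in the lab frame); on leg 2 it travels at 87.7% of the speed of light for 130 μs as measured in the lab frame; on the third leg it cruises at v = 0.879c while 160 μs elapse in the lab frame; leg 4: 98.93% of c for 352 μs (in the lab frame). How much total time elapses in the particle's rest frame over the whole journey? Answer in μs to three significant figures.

τ = 203 μs

Leg 1: γ = 24.60; τ_1 = 317/24.60 = 12.89 μs.
Leg 2: β = 0.877; γ = 1/√(1 − 0.877²) = 1/√0.2309 = 2.081; τ_2 = 130/2.081 = 62.46 μs.
Leg 3: γ = 1/√(1 − 0.879²) = 1/√0.2274 = 2.097; τ_3 = 160/2.097 = 76.29 μs.
Leg 4: β = 0.9893; γ = 1/√(1 − 0.9893²) = 1/√0.02129 = 6.854; τ_4 = 352/6.854 = 51.36 μs.
Total: 12.89 + 62.46 + 76.29 + 51.36 μs.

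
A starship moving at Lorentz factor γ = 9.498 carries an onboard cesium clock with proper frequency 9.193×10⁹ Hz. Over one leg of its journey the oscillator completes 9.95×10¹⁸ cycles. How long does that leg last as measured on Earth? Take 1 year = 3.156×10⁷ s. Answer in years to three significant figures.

γ = 9.498
Proper time for N cycles: τ = N/f = 9.95×10¹⁸/(9.193×10⁹) = 1.082×10⁹ s = 34.29 years.
Lab-frame duration Δt = γτ = 9.498 × 34.29 = 325.7 years.

Δt = 326 years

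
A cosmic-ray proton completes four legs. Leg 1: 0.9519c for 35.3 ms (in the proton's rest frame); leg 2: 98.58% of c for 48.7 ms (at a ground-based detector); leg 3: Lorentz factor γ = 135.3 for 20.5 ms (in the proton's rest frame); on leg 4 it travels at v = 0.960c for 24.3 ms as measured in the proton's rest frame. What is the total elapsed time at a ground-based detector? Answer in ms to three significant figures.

Δt = 3020 ms

Leg 1: γ = 1/√(1 − 0.9519²) = 1/√0.09389 = 3.264; Δt_1 = 3.264 × 35.3 = 115.2 ms.
Leg 2: 48.7 ms is already measured at a ground-based detector.
Leg 3: γ = 135.3; Δt_3 = 135.3 × 20.5 = 2774 ms.
Leg 4: γ = 1/√(1 − 0.960²) = 1/√0.07840 = 3.571; Δt_4 = 3.571 × 24.3 = 86.79 ms.
Total: 115.2 + 48.70 + 2774 + 86.79 ms.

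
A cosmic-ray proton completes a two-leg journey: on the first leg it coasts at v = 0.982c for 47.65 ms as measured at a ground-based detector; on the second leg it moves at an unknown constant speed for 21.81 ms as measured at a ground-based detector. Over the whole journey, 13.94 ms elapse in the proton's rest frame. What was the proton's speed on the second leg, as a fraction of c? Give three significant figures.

Leg 1: γ = 1/√(1 − 0.982²) = 1/√0.03568 = 5.294; τ_1 = 47.65/5.294 = 9.000 ms.
Leg 2: speed unknown; τ_2 = 21.81/γ_2.
Total proper time: 9.000 + τ_2 = 13.94, so τ_2 = 13.94 − 9.000 = 4.940 ms.
γ_2 = 21.81/4.940 = 4.415; β = √(1 − 1/γ²) = √0.9487.

β = 0.974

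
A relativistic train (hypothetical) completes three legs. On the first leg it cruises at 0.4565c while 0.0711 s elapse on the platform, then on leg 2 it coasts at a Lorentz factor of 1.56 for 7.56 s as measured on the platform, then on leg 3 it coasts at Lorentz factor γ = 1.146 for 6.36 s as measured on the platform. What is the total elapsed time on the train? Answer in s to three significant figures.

τ = 10.5 s

Leg 1: γ = 1/√(1 − 0.4565²) = 1/√0.7916 = 1.124; τ_1 = 0.0711/1.124 = 0.06326 s.
Leg 2: γ = 1.56; τ_2 = 7.56/1.560 = 4.846 s.
Leg 3: γ = 1.146; τ_3 = 6.36/1.146 = 5.550 s.
Total: 0.06326 + 4.846 + 5.550 s.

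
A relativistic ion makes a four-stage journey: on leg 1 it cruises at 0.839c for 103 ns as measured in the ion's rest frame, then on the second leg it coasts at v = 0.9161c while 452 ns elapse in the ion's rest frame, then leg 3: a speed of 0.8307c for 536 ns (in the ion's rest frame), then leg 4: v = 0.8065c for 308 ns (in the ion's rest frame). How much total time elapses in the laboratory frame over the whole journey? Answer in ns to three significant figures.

Leg 1: γ = 1/√(1 − 0.839²) = 1/√0.2961 = 1.838; Δt_1 = 1.838 × 103 = 189.3 ns.
Leg 2: γ = 1/√(1 − 0.9161²) = 1/√0.1608 = 2.494; Δt_2 = 2.494 × 452 = 1127 ns.
Leg 3: γ = 1/√(1 − 0.8307²) = 1/√0.3099 = 1.796; Δt_3 = 1.796 × 536 = 962.8 ns.
Leg 4: γ = 1/√(1 − 0.8065²) = 1/√0.3496 = 1.691; Δt_4 = 1.691 × 308 = 520.9 ns.
Total: 189.3 + 1127 + 962.8 + 520.9 ns.

Δt = 2800 ns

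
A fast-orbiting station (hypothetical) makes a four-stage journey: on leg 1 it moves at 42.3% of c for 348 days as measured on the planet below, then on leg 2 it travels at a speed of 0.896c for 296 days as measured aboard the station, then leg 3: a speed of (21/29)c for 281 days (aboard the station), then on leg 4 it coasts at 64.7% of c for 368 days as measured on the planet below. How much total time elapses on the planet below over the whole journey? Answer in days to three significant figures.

Leg 1: 348 days is already measured on the planet below.
Leg 2: γ = 1/√(1 − 0.896²) = 1/√0.1972 = 2.252; Δt_2 = 2.252 × 296 = 666.6 days.
Leg 3: γ = 1/√(1 − (21/29)²) = 29/20 = 1.450; Δt_3 = 1.450 × 281 = 407.5 days.
Leg 4: 368 days is already measured on the planet below.
Total: 348.0 + 666.6 + 407.5 + 368.0 days.

Δt = 1790 days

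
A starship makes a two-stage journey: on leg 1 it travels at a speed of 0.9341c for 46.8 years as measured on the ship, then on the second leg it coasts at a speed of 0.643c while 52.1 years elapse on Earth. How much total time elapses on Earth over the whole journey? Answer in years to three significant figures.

Leg 1: γ = 1/√(1 − 0.9341²) = 1/√0.1275 = 2.801; Δt_1 = 2.801 × 46.8 = 131.1 years.
Leg 2: 52.1 years is already measured on Earth.
Total: 131.1 + 52.10 years.

Δt = 183 years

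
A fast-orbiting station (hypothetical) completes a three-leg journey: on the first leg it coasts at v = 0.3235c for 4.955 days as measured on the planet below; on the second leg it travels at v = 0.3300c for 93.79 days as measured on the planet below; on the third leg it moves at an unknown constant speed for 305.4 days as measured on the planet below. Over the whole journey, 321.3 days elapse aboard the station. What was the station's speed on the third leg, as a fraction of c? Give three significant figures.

Leg 1: γ = 1/√(1 − 0.3235²) = 1/√0.8953 = 1.057; τ_1 = 4.955/1.057 = 4.689 days.
Leg 2: γ = 1/√(1 − 0.3300²) = 1/√0.8911 = 1.059; τ_2 = 93.79/1.059 = 88.54 days.
Leg 3: speed unknown; τ_3 = 305.4/γ_3.
Total proper time: 4.689 + 88.54 + τ_3 = 321.3, so τ_3 = 321.3 − 93.22 = 228.1 days.
γ_3 = 305.4/228.1 = 1.339; β = √(1 − 1/γ²) = √0.4423.

β = 0.665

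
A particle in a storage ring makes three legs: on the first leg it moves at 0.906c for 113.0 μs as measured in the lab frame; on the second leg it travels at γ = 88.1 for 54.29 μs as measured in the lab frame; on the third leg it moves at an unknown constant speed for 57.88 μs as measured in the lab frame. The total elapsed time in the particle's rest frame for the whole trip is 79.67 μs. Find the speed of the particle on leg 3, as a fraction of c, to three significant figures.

β = 0.842

Leg 1: γ = 1/√(1 − 0.906²) = 1/√0.1792 = 2.363; τ_1 = 113.0/2.363 = 47.83 μs.
Leg 2: γ = 88.1; τ_2 = 54.29/88.10 = 0.6162 μs.
Leg 3: speed unknown; τ_3 = 57.88/γ_3.
Total proper time: 47.83 + 0.6162 + τ_3 = 79.67, so τ_3 = 79.67 − 48.45 = 31.22 μs.
γ_3 = 57.88/31.22 = 1.854; β = √(1 − 1/γ²) = √0.7090.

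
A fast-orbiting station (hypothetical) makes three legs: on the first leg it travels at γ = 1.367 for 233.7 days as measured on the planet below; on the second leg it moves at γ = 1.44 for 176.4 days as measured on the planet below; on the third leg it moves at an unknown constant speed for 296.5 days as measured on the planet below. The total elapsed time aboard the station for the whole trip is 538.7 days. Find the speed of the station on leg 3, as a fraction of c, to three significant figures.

β = 0.562

Leg 1: γ = 1.367; τ_1 = 233.7/1.367 = 171.0 days.
Leg 2: γ = 1.44; τ_2 = 176.4/1.440 = 122.5 days.
Leg 3: speed unknown; τ_3 = 296.5/γ_3.
Total proper time: 171.0 + 122.5 + τ_3 = 538.7, so τ_3 = 538.7 − 293.5 = 245.2 days.
γ_3 = 296.5/245.2 = 1.209; β = √(1 − 1/γ²) = √0.3159.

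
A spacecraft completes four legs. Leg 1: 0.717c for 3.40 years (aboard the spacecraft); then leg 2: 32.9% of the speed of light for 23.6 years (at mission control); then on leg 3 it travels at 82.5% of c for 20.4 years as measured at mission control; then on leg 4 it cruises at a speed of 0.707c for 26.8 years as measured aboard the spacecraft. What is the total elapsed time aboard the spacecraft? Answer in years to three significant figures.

τ = 64.0 years

Leg 1: 3.40 years is already measured aboard the spacecraft.
Leg 2: β = 0.329; γ = 1/√(1 − 0.329²) = 1/√0.8918 = 1.059; τ_2 = 23.6/1.059 = 22.29 years.
Leg 3: β = 0.825; γ = 1/√(1 − 0.825²) = 1/√0.3194 = 1.769; τ_3 = 20.4/1.769 = 11.53 years.
Leg 4: 26.8 years is already measured aboard the spacecraft.
Total: 3.400 + 22.29 + 11.53 + 26.80 years.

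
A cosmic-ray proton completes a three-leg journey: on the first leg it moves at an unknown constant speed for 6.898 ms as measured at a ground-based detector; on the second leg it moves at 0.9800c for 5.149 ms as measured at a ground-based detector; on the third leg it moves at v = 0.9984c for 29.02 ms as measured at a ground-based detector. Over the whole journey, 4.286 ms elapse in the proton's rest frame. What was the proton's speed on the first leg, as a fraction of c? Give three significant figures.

Leg 1: speed unknown; τ_1 = 6.898/γ_1.
Leg 2: γ = 1/√(1 − 0.9800²) = 1/√0.03960 = 5.025; τ_2 = 5.149/5.025 = 1.025 ms.
Leg 3: γ = 1/√(1 − 0.9984²) = 1/√0.003197 = 17.68; τ_3 = 29.02/17.68 = 1.641 ms.
Total proper time: τ_1 + 1.025 + 1.641 = 4.286, so τ_1 = 4.286 − 2.666 = 1.620 ms.
γ_1 = 6.898/1.620 = 4.257; β = √(1 − 1/γ²) = √0.9448.

β = 0.972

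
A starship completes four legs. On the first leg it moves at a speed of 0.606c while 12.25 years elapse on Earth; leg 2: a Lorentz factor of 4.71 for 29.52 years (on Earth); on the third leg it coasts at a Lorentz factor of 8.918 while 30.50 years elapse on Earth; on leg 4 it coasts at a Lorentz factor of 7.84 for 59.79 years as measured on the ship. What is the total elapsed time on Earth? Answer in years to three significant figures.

Leg 1: 12.25 years is already measured on Earth.
Leg 2: 29.52 years is already measured on Earth.
Leg 3: 30.50 years is already measured on Earth.
Leg 4: γ = 7.84; Δt_4 = 7.840 × 59.79 = 468.8 years.
Total: 12.25 + 29.52 + 30.50 + 468.8 years.

Δt = 541 years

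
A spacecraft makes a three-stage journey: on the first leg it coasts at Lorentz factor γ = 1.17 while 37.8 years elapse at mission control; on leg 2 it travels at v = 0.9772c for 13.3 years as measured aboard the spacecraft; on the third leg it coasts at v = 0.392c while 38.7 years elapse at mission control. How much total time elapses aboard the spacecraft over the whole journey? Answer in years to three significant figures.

τ = 81.2 years

Leg 1: γ = 1.17; τ_1 = 37.8/1.170 = 32.31 years.
Leg 2: 13.3 years is already measured aboard the spacecraft.
Leg 3: γ = 1/√(1 − 0.392²) = 1/√0.8463 = 1.087; τ_3 = 38.7/1.087 = 35.60 years.
Total: 32.31 + 13.30 + 35.60 years.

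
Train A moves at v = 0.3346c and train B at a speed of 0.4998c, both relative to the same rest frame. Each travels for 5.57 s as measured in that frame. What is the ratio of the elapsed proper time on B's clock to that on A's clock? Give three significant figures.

τ_B/τ_A = 0.919

A: γ = 1/√(1 − 0.3346²) = 1/√0.8880 = 1.061. B: γ = 1/√(1 − 0.4998²) = 1/√0.7502 = 1.155.
τ_A/τ_B = γ_B/γ_A = 1.155/1.061 = 1.088, so τ_B/τ_A = 0.9191.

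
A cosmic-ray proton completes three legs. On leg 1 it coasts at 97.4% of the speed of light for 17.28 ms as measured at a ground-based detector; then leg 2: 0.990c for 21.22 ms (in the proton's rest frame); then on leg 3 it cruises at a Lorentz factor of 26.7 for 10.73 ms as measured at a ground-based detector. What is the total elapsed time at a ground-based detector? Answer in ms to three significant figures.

Δt = 178 ms

Leg 1: 17.28 ms is already measured at a ground-based detector.
Leg 2: γ = 1/√(1 − 0.990²) = 1/√0.01990 = 7.089; Δt_2 = 7.089 × 21.22 = 150.4 ms.
Leg 3: 10.73 ms is already measured at a ground-based detector.
Total: 17.28 + 150.4 + 10.73 ms.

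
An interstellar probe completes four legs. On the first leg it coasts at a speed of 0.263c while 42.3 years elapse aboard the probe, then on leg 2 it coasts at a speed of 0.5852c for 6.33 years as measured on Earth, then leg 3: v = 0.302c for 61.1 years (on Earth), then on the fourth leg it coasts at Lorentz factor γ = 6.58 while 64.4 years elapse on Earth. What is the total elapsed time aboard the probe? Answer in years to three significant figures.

Leg 1: 42.3 years is already measured aboard the probe.
Leg 2: γ = 1/√(1 − 0.5852²) = 1/√0.6575 = 1.233; τ_2 = 6.33/1.233 = 5.133 years.
Leg 3: γ = 1/√(1 − 0.302²) = 1/√0.9088 = 1.049; τ_3 = 61.1/1.049 = 58.25 years.
Leg 4: γ = 6.58; τ_4 = 64.4/6.580 = 9.787 years.
Total: 42.30 + 5.133 + 58.25 + 9.787 years.

τ = 115 years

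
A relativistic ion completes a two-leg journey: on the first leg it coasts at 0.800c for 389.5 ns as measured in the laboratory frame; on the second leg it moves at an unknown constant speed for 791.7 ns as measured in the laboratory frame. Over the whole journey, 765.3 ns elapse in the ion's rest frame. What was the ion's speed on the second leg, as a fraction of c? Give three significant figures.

β = 0.741

Leg 1: γ = 1/√(1 − 0.800²) = 5/3 ≈ 1.667; τ_1 = 389.5/1.667 = 233.7 ns.
Leg 2: speed unknown; τ_2 = 791.7/γ_2.
Total proper time: 233.7 + τ_2 = 765.3, so τ_2 = 765.3 − 233.7 = 531.6 ns.
γ_2 = 791.7/531.6 = 1.489; β = √(1 − 1/γ²) = √0.5491.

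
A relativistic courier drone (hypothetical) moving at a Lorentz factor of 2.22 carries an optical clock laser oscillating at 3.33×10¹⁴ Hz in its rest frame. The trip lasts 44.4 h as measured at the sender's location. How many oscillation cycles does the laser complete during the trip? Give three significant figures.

γ = 2.22
The oscillator's own cycle count is N = f × τ where τ is the proper time aboard the drone. τ = Δt/γ = 44.4/2.220 = 20.00 h = 7.200×10⁴ s.
N = 3.33×10¹⁴ × 7.200×10⁴ = 2.398×10¹⁹.

N = 2.40×10¹⁹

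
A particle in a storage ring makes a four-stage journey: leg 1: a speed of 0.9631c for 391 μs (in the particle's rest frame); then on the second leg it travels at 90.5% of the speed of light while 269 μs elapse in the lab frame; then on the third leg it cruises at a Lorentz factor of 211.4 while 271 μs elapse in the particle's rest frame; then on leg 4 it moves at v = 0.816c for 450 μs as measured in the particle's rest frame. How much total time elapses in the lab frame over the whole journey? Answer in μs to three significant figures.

Δt = 5.98×10⁴ μs

Leg 1: γ = 1/√(1 − 0.9631²) = 1/√0.07244 = 3.715; Δt_1 = 3.715 × 391 = 1453 μs.
Leg 2: 269 μs is already measured in the lab frame.
Leg 3: γ = 211.4; Δt_3 = 211.4 × 271 = 5.729×10⁴ μs.
Leg 4: γ = 1/√(1 − 0.816²) = 1/√0.3341 = 1.730; Δt_4 = 1.730 × 450 = 778.5 μs.
Total: 1453 + 269.0 + 5.729×10⁴ + 778.5 μs.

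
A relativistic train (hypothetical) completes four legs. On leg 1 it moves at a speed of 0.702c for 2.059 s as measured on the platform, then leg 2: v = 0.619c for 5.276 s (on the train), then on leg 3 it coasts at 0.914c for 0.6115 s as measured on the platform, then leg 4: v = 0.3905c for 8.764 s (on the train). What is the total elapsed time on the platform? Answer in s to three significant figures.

Δt = 18.9 s

Leg 1: 2.059 s is already measured on the platform.
Leg 2: γ = 1/√(1 − 0.619²) = 1/√0.6168 = 1.273; Δt_2 = 1.273 × 5.276 = 6.718 s.
Leg 3: 0.6115 s is already measured on the platform.
Leg 4: γ = 1/√(1 − 0.3905²) = 1/√0.8475 = 1.086; Δt_4 = 1.086 × 8.764 = 9.520 s.
Total: 2.059 + 6.718 + 0.6115 + 9.520 s.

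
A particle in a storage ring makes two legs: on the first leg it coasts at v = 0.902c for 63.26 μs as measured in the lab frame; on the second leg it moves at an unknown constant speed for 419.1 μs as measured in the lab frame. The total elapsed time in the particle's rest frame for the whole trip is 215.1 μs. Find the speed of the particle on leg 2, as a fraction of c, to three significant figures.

Leg 1: γ = 1/√(1 − 0.902²) = 1/√0.1864 = 2.316; τ_1 = 63.26/2.316 = 27.31 μs.
Leg 2: speed unknown; τ_2 = 419.1/γ_2.
Total proper time: 27.31 + τ_2 = 215.1, so τ_2 = 215.1 − 27.31 = 187.8 μs.
γ_2 = 419.1/187.8 = 2.232; β = √(1 − 1/γ²) = √0.7992.

β = 0.894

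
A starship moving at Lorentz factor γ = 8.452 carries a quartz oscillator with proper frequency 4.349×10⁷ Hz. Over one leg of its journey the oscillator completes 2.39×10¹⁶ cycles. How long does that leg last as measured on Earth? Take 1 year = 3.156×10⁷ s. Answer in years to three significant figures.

γ = 8.452
Proper time for N cycles: τ = N/f = 2.39×10¹⁶/(4.349×10⁷) = 5.496×10⁸ s = 17.41 years.
Lab-frame duration Δt = γτ = 8.452 × 17.41 = 147.2 years.

Δt = 147 years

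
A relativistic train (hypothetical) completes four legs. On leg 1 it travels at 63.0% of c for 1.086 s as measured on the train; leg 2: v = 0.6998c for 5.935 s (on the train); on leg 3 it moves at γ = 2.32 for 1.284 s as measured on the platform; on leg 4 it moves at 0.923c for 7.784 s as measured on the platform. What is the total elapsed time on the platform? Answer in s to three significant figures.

Leg 1: β = 0.630; γ = 1/√(1 − 0.630²) = 1/√0.6031 = 1.288; Δt_1 = 1.288 × 1.086 = 1.398 s.
Leg 2: γ = 1/√(1 − 0.6998²) = 1/√0.5103 = 1.400; Δt_2 = 1.400 × 5.935 = 8.308 s.
Leg 3: 1.284 s is already measured on the platform.
Leg 4: 7.784 s is already measured on the platform.
Total: 1.398 + 8.308 + 1.284 + 7.784 s.

Δt = 18.8 s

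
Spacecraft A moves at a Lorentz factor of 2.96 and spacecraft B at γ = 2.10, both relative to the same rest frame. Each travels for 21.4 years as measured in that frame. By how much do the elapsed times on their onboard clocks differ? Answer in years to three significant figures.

|τ_A − τ_B| = 2.96 years

A: γ = 2.96; τ_A = 21.4/2.960 = 7.230 years.
B: γ = 2.10; τ_B = 21.4/2.100 = 10.19 years.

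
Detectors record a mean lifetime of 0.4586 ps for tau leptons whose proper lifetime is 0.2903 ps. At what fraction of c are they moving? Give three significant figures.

v = 0.774c

γ = Δt/τ₀ = 0.4586/0.2903 = 1.580
β = √(1 − 1/γ²) = √(1 − 0.4007) = √0.5993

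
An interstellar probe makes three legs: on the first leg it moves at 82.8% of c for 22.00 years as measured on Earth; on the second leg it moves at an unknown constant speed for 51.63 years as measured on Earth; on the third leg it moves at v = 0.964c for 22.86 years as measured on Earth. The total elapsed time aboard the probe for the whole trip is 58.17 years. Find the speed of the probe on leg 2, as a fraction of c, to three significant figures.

β = 0.638

Leg 1: β = 0.828; γ = 1/√(1 − 0.828²) = 1/√0.3144 = 1.783; τ_1 = 22.00/1.783 = 12.34 years.
Leg 2: speed unknown; τ_2 = 51.63/γ_2.
Leg 3: γ = 1/√(1 − 0.964²) = 1/√0.07070 = 3.761; τ_3 = 22.86/3.761 = 6.079 years.
Total proper time: 12.34 + τ_2 + 6.079 = 58.17, so τ_2 = 58.17 − 18.41 = 39.76 years.
γ_2 = 51.63/39.76 = 1.299; β = √(1 − 1/γ²) = √0.4071.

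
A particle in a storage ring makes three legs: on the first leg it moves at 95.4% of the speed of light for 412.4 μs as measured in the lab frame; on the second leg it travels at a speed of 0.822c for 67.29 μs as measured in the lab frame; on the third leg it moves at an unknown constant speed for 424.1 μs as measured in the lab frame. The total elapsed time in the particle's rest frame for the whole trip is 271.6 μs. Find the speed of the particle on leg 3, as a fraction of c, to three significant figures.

Leg 1: β = 0.954; γ = 1/√(1 − 0.954²) = 1/√0.08988 = 3.335; τ_1 = 412.4/3.335 = 123.6 μs.
Leg 2: γ = 1/√(1 − 0.822²) = 1/√0.3243 = 1.756; τ_2 = 67.29/1.756 = 38.32 μs.
Leg 3: speed unknown; τ_3 = 424.1/γ_3.
Total proper time: 123.6 + 38.32 + τ_3 = 271.6, so τ_3 = 271.6 − 162.0 = 109.6 μs.
γ_3 = 424.1/109.6 = 3.868; β = √(1 − 1/γ²) = √0.9332.

β = 0.966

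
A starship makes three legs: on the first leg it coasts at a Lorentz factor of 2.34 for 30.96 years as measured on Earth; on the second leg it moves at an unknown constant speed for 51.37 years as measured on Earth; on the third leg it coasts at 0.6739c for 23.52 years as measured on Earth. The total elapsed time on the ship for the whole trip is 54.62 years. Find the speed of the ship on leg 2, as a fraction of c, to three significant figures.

β = 0.884

Leg 1: γ = 2.34; τ_1 = 30.96/2.340 = 13.23 years.
Leg 2: speed unknown; τ_2 = 51.37/γ_2.
Leg 3: γ = 1/√(1 − 0.6739²) = 1/√0.5459 = 1.354; τ_3 = 23.52/1.354 = 17.38 years.
Total proper time: 13.23 + τ_2 + 17.38 = 54.62, so τ_2 = 54.62 − 30.61 = 24.01 years.
γ_2 = 51.37/24.01 = 2.139; β = √(1 − 1/γ²) = √0.7815.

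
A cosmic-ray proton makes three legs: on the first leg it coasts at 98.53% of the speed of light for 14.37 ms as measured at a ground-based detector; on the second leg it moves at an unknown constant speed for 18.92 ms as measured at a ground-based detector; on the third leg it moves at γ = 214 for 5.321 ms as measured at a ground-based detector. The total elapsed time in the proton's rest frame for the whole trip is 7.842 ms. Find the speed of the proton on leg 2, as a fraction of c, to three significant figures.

β = 0.959

Leg 1: β = 0.9853; γ = 1/√(1 − 0.9853²) = 1/√0.02918 = 5.854; τ_1 = 14.37/5.854 = 2.455 ms.
Leg 2: speed unknown; τ_2 = 18.92/γ_2.
Leg 3: γ = 214; τ_3 = 5.321/214.0 = 0.02486 ms.
Total proper time: 2.455 + τ_2 + 0.02486 = 7.842, so τ_2 = 7.842 − 2.480 = 5.362 ms.
γ_2 = 18.92/5.362 = 3.528; β = √(1 − 1/γ²) = √0.9197.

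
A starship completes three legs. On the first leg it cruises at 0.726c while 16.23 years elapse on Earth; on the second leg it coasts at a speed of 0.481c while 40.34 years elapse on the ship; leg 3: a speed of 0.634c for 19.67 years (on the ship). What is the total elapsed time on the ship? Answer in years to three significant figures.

τ = 71.2 years

Leg 1: γ = 1/√(1 − 0.726²) = 1/√0.4729 = 1.454; τ_1 = 16.23/1.454 = 11.16 years.
Leg 2: 40.34 years is already measured on the ship.
Leg 3: 19.67 years is already measured on the ship.
Total: 11.16 + 40.34 + 19.67 years.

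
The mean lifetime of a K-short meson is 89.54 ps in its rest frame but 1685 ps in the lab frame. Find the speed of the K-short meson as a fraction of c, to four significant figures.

γ = Δt/τ₀ = 1685/89.54 = 18.82
β = √(1 − 1/γ²) = √(1 − 0.002824) = √0.9972

β = 0.9986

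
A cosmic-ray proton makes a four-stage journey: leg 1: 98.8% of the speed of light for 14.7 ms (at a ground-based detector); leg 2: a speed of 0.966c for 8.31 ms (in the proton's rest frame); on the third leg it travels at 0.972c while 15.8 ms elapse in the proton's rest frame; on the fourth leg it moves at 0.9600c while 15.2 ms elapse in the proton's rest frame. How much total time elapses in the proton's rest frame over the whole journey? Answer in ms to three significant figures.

Leg 1: β = 0.988; γ = 1/√(1 − 0.988²) = 1/√0.02386 = 6.474; τ_1 = 14.7/6.474 = 2.270 ms.
Leg 2: 8.31 ms is already measured in the proton's rest frame.
Leg 3: 15.8 ms is already measured in the proton's rest frame.
Leg 4: 15.2 ms is already measured in the proton's rest frame.
Total: 2.270 + 8.310 + 15.80 + 15.20 ms.

τ = 41.6 ms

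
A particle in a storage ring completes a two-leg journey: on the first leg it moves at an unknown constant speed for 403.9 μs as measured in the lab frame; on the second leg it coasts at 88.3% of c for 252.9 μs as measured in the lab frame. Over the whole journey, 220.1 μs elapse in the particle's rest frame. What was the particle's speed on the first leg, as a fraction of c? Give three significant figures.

Leg 1: speed unknown; τ_1 = 403.9/γ_1.
Leg 2: β = 0.883; γ = 1/√(1 − 0.883²) = 1/√0.2203 = 2.131; τ_2 = 252.9/2.131 = 118.7 μs.
Total proper time: τ_1 + 118.7 = 220.1, so τ_1 = 220.1 − 118.7 = 101.4 μs.
γ_1 = 403.9/101.4 = 3.983; β = √(1 − 1/γ²) = √0.9370.

β = 0.968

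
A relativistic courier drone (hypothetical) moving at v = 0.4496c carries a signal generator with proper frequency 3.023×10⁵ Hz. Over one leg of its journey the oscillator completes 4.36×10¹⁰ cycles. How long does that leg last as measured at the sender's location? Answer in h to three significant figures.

Δt = 44.9 h

γ = 1/√(1 − 0.4496²) = 1/√0.7979 = 1.120
Proper time for N cycles: τ = N/f = 4.36×10¹⁰/(3.023×10⁵) = 1.442×10⁵ s = 40.06 h.
Lab-frame duration Δt = γτ = 1.120 × 40.06 = 44.85 h.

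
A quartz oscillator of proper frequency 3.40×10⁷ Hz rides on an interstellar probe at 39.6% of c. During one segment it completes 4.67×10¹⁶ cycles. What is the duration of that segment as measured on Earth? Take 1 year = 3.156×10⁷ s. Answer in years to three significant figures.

Δt = 47.4 years

β = 0.396; γ = 1/√(1 − 0.396²) = 1/√0.8432 = 1.089
Proper time for N cycles: τ = N/f = 4.67×10¹⁶/(3.40×10⁷) = 1.374×10⁹ s = 43.52 years.
Lab-frame duration Δt = γτ = 1.089 × 43.52 = 47.40 years.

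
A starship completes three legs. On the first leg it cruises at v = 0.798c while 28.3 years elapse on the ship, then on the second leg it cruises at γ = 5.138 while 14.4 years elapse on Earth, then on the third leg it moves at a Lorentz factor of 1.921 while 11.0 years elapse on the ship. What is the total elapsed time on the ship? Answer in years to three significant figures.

τ = 42.1 years

Leg 1: 28.3 years is already measured on the ship.
Leg 2: γ = 5.138; τ_2 = 14.4/5.138 = 2.803 years.
Leg 3: 11.0 years is already measured on the ship.
Total: 28.30 + 2.803 + 11.00 years.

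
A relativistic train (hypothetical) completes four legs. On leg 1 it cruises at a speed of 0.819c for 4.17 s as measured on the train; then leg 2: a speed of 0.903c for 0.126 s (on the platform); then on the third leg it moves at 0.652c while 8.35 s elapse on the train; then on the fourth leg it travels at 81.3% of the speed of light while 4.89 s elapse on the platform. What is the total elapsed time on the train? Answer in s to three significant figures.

Leg 1: 4.17 s is already measured on the train.
Leg 2: γ = 1/√(1 − 0.903²) = 1/√0.1846 = 2.328; τ_2 = 0.126/2.328 = 0.05413 s.
Leg 3: 8.35 s is already measured on the train.
Leg 4: β = 0.813; γ = 1/√(1 − 0.813²) = 1/√0.3390 = 1.717; τ_4 = 4.89/1.717 = 2.847 s.
Total: 4.170 + 0.05413 + 8.350 + 2.847 s.

τ = 15.4 s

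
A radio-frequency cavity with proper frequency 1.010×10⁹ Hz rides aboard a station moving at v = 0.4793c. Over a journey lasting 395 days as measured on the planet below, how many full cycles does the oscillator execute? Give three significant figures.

γ = 1/√(1 − 0.4793²) = 1/√0.7703 = 1.139
The oscillator's own cycle count is N = f × τ where τ is the proper time aboard the station. τ = Δt/γ = 395/1.139 = 346.7 days = 2.995×10⁷ s.
N = 1.010×10⁹ × 2.995×10⁷ = 3.025×10¹⁶.

N = 3.03×10¹⁶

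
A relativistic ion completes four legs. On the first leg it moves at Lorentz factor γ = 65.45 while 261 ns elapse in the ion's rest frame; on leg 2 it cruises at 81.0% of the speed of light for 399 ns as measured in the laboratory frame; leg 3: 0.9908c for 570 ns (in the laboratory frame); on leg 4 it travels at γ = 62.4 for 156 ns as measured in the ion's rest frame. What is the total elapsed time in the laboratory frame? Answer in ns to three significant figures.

Leg 1: γ = 65.45; Δt_1 = 65.45 × 261 = 1.708×10⁴ ns.
Leg 2: 399 ns is already measured in the laboratory frame.
Leg 3: 570 ns is already measured in the laboratory frame.
Leg 4: γ = 62.4; Δt_4 = 62.40 × 156 = 9734 ns.
Total: 1.708×10⁴ + 399.0 + 570.0 + 9734 ns.

Δt = 2.78×10⁴ ns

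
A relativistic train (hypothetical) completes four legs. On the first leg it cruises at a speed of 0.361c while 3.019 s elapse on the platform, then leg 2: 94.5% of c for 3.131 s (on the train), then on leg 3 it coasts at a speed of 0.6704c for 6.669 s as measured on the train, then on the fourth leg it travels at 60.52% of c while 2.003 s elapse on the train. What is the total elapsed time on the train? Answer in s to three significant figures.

Leg 1: γ = 1/√(1 − 0.361²) = 1/√0.8697 = 1.072; τ_1 = 3.019/1.072 = 2.815 s.
Leg 2: 3.131 s is already measured on the train.
Leg 3: 6.669 s is already measured on the train.
Leg 4: 2.003 s is already measured on the train.
Total: 2.815 + 3.131 + 6.669 + 2.003 s.

τ = 14.6 s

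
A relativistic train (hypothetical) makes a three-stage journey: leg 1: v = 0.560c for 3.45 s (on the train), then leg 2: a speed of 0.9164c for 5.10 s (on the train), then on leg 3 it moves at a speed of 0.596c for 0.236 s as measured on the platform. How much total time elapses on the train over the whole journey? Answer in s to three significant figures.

τ = 8.74 s

Leg 1: 3.45 s is already measured on the train.
Leg 2: 5.10 s is already measured on the train.
Leg 3: γ = 1/√(1 − 0.596²) = 1/√0.6448 = 1.245; τ_3 = 0.236/1.245 = 0.1895 s.
Total: 3.450 + 5.100 + 0.1895 s.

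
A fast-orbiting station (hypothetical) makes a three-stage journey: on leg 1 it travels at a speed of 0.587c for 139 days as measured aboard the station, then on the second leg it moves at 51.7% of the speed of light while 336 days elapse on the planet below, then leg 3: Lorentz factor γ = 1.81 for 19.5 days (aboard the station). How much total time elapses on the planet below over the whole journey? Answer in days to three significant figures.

Leg 1: γ = 1/√(1 − 0.587²) = 1/√0.6554 = 1.235; Δt_1 = 1.235 × 139 = 171.7 days.
Leg 2: 336 days is already measured on the planet below.
Leg 3: γ = 1.81; Δt_3 = 1.810 × 19.5 = 35.30 days.
Total: 171.7 + 336.0 + 35.30 days.

Δt = 543 days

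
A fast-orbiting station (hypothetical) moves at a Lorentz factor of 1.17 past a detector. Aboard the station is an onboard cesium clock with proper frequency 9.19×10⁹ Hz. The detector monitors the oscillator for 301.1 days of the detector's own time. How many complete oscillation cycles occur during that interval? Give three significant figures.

γ = 1.17
During 301.1 days of lab time, the oscillator's proper time advances by τ = Δt/γ = 301.1/1.170 = 257.4 days = 2.224×10⁷ s.
N = f × τ = 9.19×10⁹ × 2.224×10⁷ = 2.043×10¹⁷.

N = 2.04×10¹⁷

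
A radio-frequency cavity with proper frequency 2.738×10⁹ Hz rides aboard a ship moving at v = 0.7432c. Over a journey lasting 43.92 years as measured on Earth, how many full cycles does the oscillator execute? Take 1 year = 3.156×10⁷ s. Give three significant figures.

N = 2.54×10¹⁸

γ = 1/√(1 − 0.7432²) = 1/√0.4477 = 1.495
The oscillator's own cycle count is N = f × τ where τ is the proper time on the ship. τ = Δt/γ = 43.92/1.495 = 29.39 years = 9.274×10⁸ s.
N = 2.738×10⁹ × 9.274×10⁸ = 2.539×10¹⁸.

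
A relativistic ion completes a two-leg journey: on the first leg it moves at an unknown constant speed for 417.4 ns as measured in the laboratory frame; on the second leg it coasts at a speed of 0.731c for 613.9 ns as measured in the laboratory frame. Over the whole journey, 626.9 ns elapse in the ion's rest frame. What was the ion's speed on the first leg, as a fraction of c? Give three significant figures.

β = 0.867

Leg 1: speed unknown; τ_1 = 417.4/γ_1.
Leg 2: γ = 1/√(1 − 0.731²) = 1/√0.4656 = 1.465; τ_2 = 613.9/1.465 = 418.9 ns.
Total proper time: τ_1 + 418.9 = 626.9, so τ_1 = 626.9 − 418.9 = 208.0 ns.
γ_1 = 417.4/208.0 = 2.007; β = √(1 − 1/γ²) = √0.7517.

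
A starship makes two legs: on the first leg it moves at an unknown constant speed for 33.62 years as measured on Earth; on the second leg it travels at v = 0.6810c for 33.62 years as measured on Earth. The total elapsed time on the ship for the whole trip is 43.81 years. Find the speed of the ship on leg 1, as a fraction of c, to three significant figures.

Leg 1: speed unknown; τ_1 = 33.62/γ_1.
Leg 2: γ = 1/√(1 − 0.6810²) = 1/√0.5362 = 1.366; τ_2 = 33.62/1.366 = 24.62 years.
Total proper time: τ_1 + 24.62 = 43.81, so τ_1 = 43.81 − 24.62 = 19.19 years.
γ_1 = 33.62/19.19 = 1.752; β = √(1 − 1/γ²) = √0.6742.

β = 0.821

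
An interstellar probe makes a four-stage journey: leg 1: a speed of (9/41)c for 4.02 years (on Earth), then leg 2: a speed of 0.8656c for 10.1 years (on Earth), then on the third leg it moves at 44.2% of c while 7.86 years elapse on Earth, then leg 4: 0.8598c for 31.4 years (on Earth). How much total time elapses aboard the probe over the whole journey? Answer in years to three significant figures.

Leg 1: γ = 1/√(1 − (9/41)²) = 41/40 = 1.025; τ_1 = 4.02/1.025 = 3.922 years.
Leg 2: γ = 1/√(1 − 0.8656²) = 1/√0.2507 = 1.997; τ_2 = 10.1/1.997 = 5.057 years.
Leg 3: β = 0.442; γ = 1/√(1 − 0.442²) = 1/√0.8046 = 1.115; τ_3 = 7.86/1.115 = 7.051 years.
Leg 4: γ = 1/√(1 − 0.8598²) = 1/√0.2607 = 1.958; τ_4 = 31.4/1.958 = 16.03 years.
Total: 3.922 + 5.057 + 7.051 + 16.03 years.

τ = 32.1 years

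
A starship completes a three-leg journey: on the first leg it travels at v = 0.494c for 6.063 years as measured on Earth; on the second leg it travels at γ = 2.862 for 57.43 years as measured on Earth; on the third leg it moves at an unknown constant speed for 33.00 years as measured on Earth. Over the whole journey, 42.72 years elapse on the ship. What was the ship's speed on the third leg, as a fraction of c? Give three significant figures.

β = 0.850

Leg 1: γ = 1/√(1 − 0.494²) = 1/√0.7560 = 1.150; τ_1 = 6.063/1.150 = 5.272 years.
Leg 2: γ = 2.862; τ_2 = 57.43/2.862 = 20.07 years.
Leg 3: speed unknown; τ_3 = 33.00/γ_3.
Total proper time: 5.272 + 20.07 + τ_3 = 42.72, so τ_3 = 42.72 − 25.34 = 17.38 years.
γ_3 = 33.00/17.38 = 1.899; β = √(1 − 1/γ²) = √0.7226.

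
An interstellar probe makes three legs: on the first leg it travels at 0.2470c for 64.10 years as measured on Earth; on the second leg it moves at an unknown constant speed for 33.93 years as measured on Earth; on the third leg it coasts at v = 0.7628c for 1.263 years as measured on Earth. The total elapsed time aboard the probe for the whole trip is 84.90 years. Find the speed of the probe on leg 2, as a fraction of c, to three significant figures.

β = 0.762

Leg 1: γ = 1/√(1 − 0.2470²) = 1/√0.9390 = 1.032; τ_1 = 64.10/1.032 = 62.11 years.
Leg 2: speed unknown; τ_2 = 33.93/γ_2.
Leg 3: γ = 1/√(1 − 0.7628²) = 1/√0.4181 = 1.546; τ_3 = 1.263/1.546 = 0.8167 years.
Total proper time: 62.11 + τ_2 + 0.8167 = 84.90, so τ_2 = 84.90 − 62.93 = 21.97 years.
γ_2 = 33.93/21.97 = 1.544; β = √(1 − 1/γ²) = √0.5808.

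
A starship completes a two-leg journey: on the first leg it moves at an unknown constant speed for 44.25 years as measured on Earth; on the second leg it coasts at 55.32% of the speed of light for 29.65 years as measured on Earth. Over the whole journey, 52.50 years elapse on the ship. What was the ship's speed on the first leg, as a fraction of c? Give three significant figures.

β = 0.778

Leg 1: speed unknown; τ_1 = 44.25/γ_1.
Leg 2: β = 0.5532; γ = 1/√(1 − 0.5532²) = 1/√0.6940 = 1.200; τ_2 = 29.65/1.200 = 24.70 years.
Total proper time: τ_1 + 24.70 = 52.50, so τ_1 = 52.50 − 24.70 = 27.80 years.
γ_1 = 44.25/27.80 = 1.592; β = √(1 − 1/γ²) = √0.6053.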